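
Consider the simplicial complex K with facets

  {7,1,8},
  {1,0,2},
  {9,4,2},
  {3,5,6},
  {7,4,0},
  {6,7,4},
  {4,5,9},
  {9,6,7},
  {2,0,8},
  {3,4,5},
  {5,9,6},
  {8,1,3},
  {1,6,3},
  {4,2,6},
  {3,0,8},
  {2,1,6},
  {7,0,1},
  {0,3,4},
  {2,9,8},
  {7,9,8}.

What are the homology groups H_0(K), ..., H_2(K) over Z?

Take the total order 0 < 1 < 2 < 3 < 4 < 5 < 6 < 7 < 8 < 9 on the vertex set. Then K (dimension 2) consists of the simplices:

  0-simplices (10): [0], [1], [2], [3], [4], [5], [6], [7], [8], [9]
  1-simplices (30): (30 of them)
  2-simplices (20): (20 of them)

Hence C_0 ≅ Z^10, C_1 ≅ Z^30, C_2 ≅ Z^20.

∂_1: C_1 → C_0 is given by ∂[p,q] = [q] − [p]. For instance
  ∂[3,4] = [4] − [3].
As a 10×30 matrix over Z this has rank 9, with invariant factors (1,1,1,1,1,1,1,1,1).

∂_2: C_2 → C_1 acts by ∂[p,q,r] = [q,r] − [p,r] + [p,q]. For instance
  ∂[7,8,9] = [8,9] − [7,9] + [7,8],
  ∂[0,4,7] = [4,7] − [0,7] + [0,4].
The 30×20 boundary matrix has rank 20 and Smith normal form diag(1,1,1,1,1,1,1,1,1,1,1,1,1,1,1,1,1,1,1,2).

From H_k ≅ ker(∂_k) / im(∂_{k+1}) we obtain:

  H_0: rank C_0 − rank ∂_1 = 10 − 9 = 1, and the invariant factors of ∂_1 are all 1, so H_0 ≅ Z.
  H_1: rank ker ∂_1 − rank ∂_2 = (30 − 9) − 20 = 1, and ∂_2 has invariant factor 2 > 1, so H_1 ≅ Z ⊕ Z/2.
  H_2: rank ker ∂_2 − rank ∂_3 = (20 − 20) − 0 = 0, and there is no ∂_3, so H_2 ≅ 0.

(K is a triangulation of the Klein bottle.)

H_0 = Z,  H_1 = Z ⊕ Z/2,  H_2 = 0.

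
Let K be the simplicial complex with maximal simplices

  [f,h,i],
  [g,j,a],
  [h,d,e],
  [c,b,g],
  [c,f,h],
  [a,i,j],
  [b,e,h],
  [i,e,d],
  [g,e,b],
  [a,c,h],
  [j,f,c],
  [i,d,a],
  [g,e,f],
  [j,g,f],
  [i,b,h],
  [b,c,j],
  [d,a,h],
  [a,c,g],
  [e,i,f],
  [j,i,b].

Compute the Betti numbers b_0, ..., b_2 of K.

Fix the vertex order a < b < c < d < e < f < g < h < i < j and write every simplex with vertices in increasing order. Then dim K = 2 and the simplices of K are:

  0-simplices (10): a, b, c, d, e, f, g, h, i, j
  1-simplices (30): ac, ad, ag, ah, ai, aj, bc, be, bg, bh, bi, bj, cf, cg, ch, cj, de, dh, di, ef, eg, eh, ei, fg, fh, fi, fj, gj, hi, ij
  2-simplices (20): acg, ach, adh, adi, agj, aij, bcg, bcj, beg, beh, bhi, bij, cfh, cfj, deh, dei, efg, efi, fgj, fhi

so the chain groups are C_0 ≅ Z^10, C_1 ≅ Z^30, C_2 ≅ Z^20.

The boundary map ∂_1: C_1 → C_0 maps an edge to its endpoints' difference, ∂[p,q] = q − p.
The 10×30 boundary matrix has rank 9 and Smith normal form diag(1,1,1,1,1,1,1,1,1).

Boundary ∂_2: C_2 → C_1 sends each 2-simplex [p,q,r] to [q,r] − [p,r] + [p,q]. For instance
  ∂beh = eh − bh + be,
  ∂bhi = hi − bi + bh.
This gives a 30×20 integer matrix of rank 20; reducing to Smith normal form yields diagonal entries (1,1,1,1,1,1,1,1,1,1,1,1,1,1,1,1,1,1,1,2).

Reading off H_k = ker ∂_k / im ∂_{k+1}:

  H_0: rank C_0 − rank ∂_1 = 10 − 9 = 1, and the invariant factors of ∂_1 are all 1, so H_0 = Z.
  H_1: rank ker ∂_1 − rank ∂_2 = (30 − 9) − 20 = 1, and ∂_2 has invariant factor 2 > 1, so H_1 = Z ⊕ Z/2.
  H_2: rank ker ∂_2 − rank ∂_3 = (20 − 20) − 0 = 0, and there is no ∂_3, so H_2 = 0.

Hence the Betti numbers are b_0 = 1, b_1 = 1, b_2 = 0.

b_0 = 1, b_1 = 1, b_2 = 0.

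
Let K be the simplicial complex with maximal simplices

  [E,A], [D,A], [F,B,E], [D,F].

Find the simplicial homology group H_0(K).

Fix the vertex order A < B < D < E < F and write every simplex with vertices in increasing order. Then dim K = 2 and the simplices of K are:

  0-simplices (5): A, B, D, E, F
  1-simplices (6): AD, AE, BE, BF, DF, EF
  2-simplices (1): BEF

so the chain groups are C_0 ≅ Z^5, C_1 ≅ Z^6, C_2 ≅ Z^1.

The boundary map ∂_1: C_1 → C_0 maps an edge to its endpoints' difference, ∂[p,q] = q − p. For instance
  ∂BE = E − B.
The resulting 5×6 matrix has rank 4, and its Smith normal form has invariant factors (1,1,1,1).

∂_2: C_2 → C_1 maps a triangle to the signed sum of its edges. For instance
  ∂BEF = EF − BF + BE.
The 6×1 boundary matrix has rank 1 and Smith normal form diag(1).

Computing H_k = (kernel of ∂_k) / (image of ∂_{k+1}):

  H_0: rank C_0 − rank ∂_1 = 5 − 4 = 1, and the invariant factors of ∂_1 are all 1, so H_0 ≅ Z.

H_0 ≅ Z.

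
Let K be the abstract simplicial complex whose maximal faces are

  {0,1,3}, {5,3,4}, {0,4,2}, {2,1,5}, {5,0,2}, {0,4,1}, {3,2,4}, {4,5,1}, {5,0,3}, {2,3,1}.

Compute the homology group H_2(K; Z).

H_2 ≅ 0.

Fix the vertex order 0 < 1 < 2 < 3 < 4 < 5 and write every simplex with vertices in increasing order. Then dim K = 2 and the simplices of K are:

  0-simplices (6): [0], [1], [2], [3], [4], [5]
  1-simplices (15): [0,1], [0,2], [0,3], [0,4], [0,5], [1,2], [1,3], [1,4], [1,5], [2,3], [2,4], [2,5], [3,4], [3,5], [4,5]
  2-simplices (10): [0,1,3], [0,1,4], [0,2,4], [0,2,5], [0,3,5], [1,2,3], [1,2,5], [1,4,5], [2,3,4], [3,4,5]

Hence C_0 ≅ Z^6, C_1 ≅ Z^15, C_2 ≅ Z^10.

The boundary map ∂_1: C_1 → C_0 is given by ∂[p,q] = [q] − [p]. For instance
  ∂[1,3] = [3] − [1].
This gives a 6×15 integer matrix of rank 5; reducing to Smith normal form yields diagonal entries (1,1,1,1,1).

Boundary ∂_2: C_2 → C_1 acts by ∂[p,q,r] = [q,r] − [p,r] + [p,q]. For instance
  ∂[0,1,4] = [1,4] − [0,4] + [0,1],
  ∂[3,4,5] = [4,5] − [3,5] + [3,4].
As a 15×10 matrix over Z this has rank 10, with invariant factors (1,1,1,1,1,1,1,1,1,2).

From H_k ≅ ker(∂_k) / im(∂_{k+1}) we obtain:

  H_2: rank ker ∂_2 − rank ∂_3 = (10 − 10) − 0 = 0, and there is no ∂_3, so H_2 ≅ 0.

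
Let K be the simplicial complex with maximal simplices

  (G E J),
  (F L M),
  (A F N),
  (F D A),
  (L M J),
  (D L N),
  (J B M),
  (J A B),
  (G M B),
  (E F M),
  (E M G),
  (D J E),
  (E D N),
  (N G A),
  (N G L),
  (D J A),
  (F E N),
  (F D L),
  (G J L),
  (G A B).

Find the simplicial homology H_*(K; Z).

H_0 = Z,  H_1 = Z ⊕ Z/2,  H_2 = 0.

K has 10 vertices, 30 edges, 20 triangles.
rank ∂_0 = 0, rank ∂_1 = 9 ⇒ b_0 = 10 − 0 − 9 = 1; all invariant factors of ∂_1 are 1 so no torsion. So H_0 = Z.
rank ∂_1 = 9, rank ∂_2 = 20 ⇒ b_1 = 30 − 9 − 20 = 1; ∂_2 has invariant factor(s) [2] giving torsion. So H_1 = Z ⊕ Z/2.
rank ∂_2 = 20, rank ∂_3 = 0 ⇒ b_2 = 20 − 20 − 0 = 0. So H_2 = 0.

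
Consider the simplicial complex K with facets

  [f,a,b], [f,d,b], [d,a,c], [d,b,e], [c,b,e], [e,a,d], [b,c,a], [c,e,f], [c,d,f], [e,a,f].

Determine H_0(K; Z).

Order the vertices as a < b < c < d < e < f. Listing each simplex with vertices in this order, K has dimension 2 with simplices:

  0-simplices (6): a, b, c, d, e, f
  1-simplices (15): ab, ac, ad, ae, af, bc, bd, be, bf, cd, ce, cf, de, df, ef
  2-simplices (10): abc, abf, acd, ade, aef, bce, bde, bdf, cdf, cef

Hence C_0 ≅ Z^6, C_1 ≅ Z^15, C_2 ≅ Z^10.

The boundary map ∂_1: C_1 → C_0 maps an edge to its endpoints' difference, ∂[p,q] = q − p.
The resulting 6×15 matrix has rank 5, and its Smith normal form has invariant factors (1,1,1,1,1).

∂_2: C_2 → C_1 maps a triangle to the signed sum of its edges. For instance
  ∂cef = ef − cf + ce,
  ∂abc = bc − ac + ab.
The 15×10 boundary matrix has rank 10 and Smith normal form diag(1,1,1,1,1,1,1,1,1,2).

Now H_k = ker ∂_k / im ∂_{k+1}, so:

  H_0: rank C_0 − rank ∂_1 = 6 − 5 = 1, and the invariant factors of ∂_1 are all 1, so H_0 = Z.

(K is a triangulation of the real projective plane RP^2.)

H_0 ≅ Z.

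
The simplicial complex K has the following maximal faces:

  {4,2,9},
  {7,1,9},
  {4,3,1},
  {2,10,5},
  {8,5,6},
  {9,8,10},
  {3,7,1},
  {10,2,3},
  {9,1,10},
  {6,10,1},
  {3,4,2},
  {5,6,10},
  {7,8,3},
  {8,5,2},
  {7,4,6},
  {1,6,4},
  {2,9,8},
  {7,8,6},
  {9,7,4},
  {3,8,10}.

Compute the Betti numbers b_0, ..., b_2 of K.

Take the total order 1 < 2 < 3 < 4 < 5 < 6 < 7 < 8 < 9 < 10 on the vertex set. Then K (dimension 2) consists of the simplices:

  0-simplices (10): [1], [2], [3], [4], [5], [6], [7], [8], [9], [10]
  1-simplices (30): (30 of them)
  2-simplices (20): (20 of them)

Hence C_0 ≅ Z^10, C_1 ≅ Z^30, C_2 ≅ Z^20.

The boundary map ∂_1: C_1 → C_0 maps an edge to its endpoints' difference, ∂[p,q] = q − p. For instance
  ∂[4,7] = [7] − [4].
As a 10×30 matrix over Z this has rank 9, with invariant factors (1,1,1,1,1,1,1,1,1).

∂_2: C_2 → C_1 maps a triangle to the signed sum of its edges. For instance
  ∂[3,7,8] = [7,8] − [3,8] + [3,7],
  ∂[1,3,4] = [3,4] − [1,4] + [1,3].
This gives a 30×20 integer matrix of rank 20; reducing to Smith normal form yields diagonal entries (1,1,1,1,1,1,1,1,1,1,1,1,1,1,1,1,1,1,1,2).

Computing H_k = (kernel of ∂_k) / (image of ∂_{k+1}):

  H_0: rank C_0 − rank ∂_1 = 10 − 9 = 1, and the invariant factors of ∂_1 are all 1, so H_0 ≅ Z.
  H_1: rank ker ∂_1 − rank ∂_2 = (30 − 9) − 20 = 1, and ∂_2 has invariant factor 2 > 1, so H_1 ≅ Z × Z/2.
  H_2: rank ker ∂_2 − rank ∂_3 = (20 − 20) − 0 = 0, and there is no ∂_3, so H_2 ≅ 0.

Hence the Betti numbers are b_0 = 1, b_1 = 1, b_2 = 0.

b_0 = 1, b_1 = 1, b_2 = 0.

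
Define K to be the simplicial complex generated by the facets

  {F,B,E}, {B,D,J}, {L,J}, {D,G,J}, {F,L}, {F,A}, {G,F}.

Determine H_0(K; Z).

Order the vertices as A < B < D < E < F < G < J < L. Listing each simplex with vertices in this order, K has dimension 2 with simplices:

  0-simplices (8): A, B, D, E, F, G, J, L
  1-simplices (12): AF, BD, BE, BF, BJ, DG, DJ, EF, FG, FL, GJ, JL
  2-simplices (3): BDJ, BEF, DGJ

giving chain groups C_0 ≅ Z^8, C_1 ≅ Z^12, C_2 ≅ Z^3.

Boundary ∂_1: C_1 → C_0 maps an edge to its endpoints' difference, ∂[p,q] = q − p.
The resulting 8×12 matrix has rank 7, and its Smith normal form has invariant factors (1,1,1,1,1,1,1).

∂_2: C_2 → C_1 maps a triangle to the signed sum of its edges. For instance
  ∂BDJ = DJ − BJ + BD,
  ∂BEF = EF − BF + BE.
As a 12×3 matrix over Z this has rank 3, with invariant factors (1,1,1).

From H_k ≅ ker(∂_k) / im(∂_{k+1}) we obtain:

  H_0: rank C_0 − rank ∂_1 = 8 − 7 = 1, and the invariant factors of ∂_1 are all 1, so H_0 ≅ Z.

H_0 ≅ Z.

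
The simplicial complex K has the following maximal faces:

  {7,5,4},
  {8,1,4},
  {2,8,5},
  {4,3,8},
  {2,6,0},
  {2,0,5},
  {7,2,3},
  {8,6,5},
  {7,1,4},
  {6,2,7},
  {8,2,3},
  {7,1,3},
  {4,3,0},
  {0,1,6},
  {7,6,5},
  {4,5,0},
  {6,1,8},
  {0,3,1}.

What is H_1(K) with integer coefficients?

Order the vertices as 0 < 1 < 2 < 3 < 4 < 5 < 6 < 7 < 8. Listing each simplex with vertices in this order, K has dimension 2 with simplices:

  0-simplices (9): [0], [1], [2], [3], [4], [5], [6], [7], [8]
  1-simplices (27): (27 of them)
  2-simplices (18): [0,1,3], [0,1,6], [0,2,5], [0,2,6], [0,3,4], [0,4,5], [1,3,7], [1,4,7], [1,4,8], [1,6,8], [2,3,7], [2,3,8], [2,5,8], [2,6,7], [3,4,8], [4,5,7], [5,6,7], [5,6,8]

so the chain groups are C_0 ≅ Z^9, C_1 ≅ Z^27, C_2 ≅ Z^18.

The boundary map ∂_1: C_1 → C_0 is given by ∂[p,q] = [q] − [p].
This gives a 9×27 integer matrix of rank 8; reducing to Smith normal form yields diagonal entries (1,1,1,1,1,1,1,1).

Boundary ∂_2: C_2 → C_1 sends each 2-simplex [p,q,r] to [q,r] − [p,r] + [p,q]. For instance
  ∂[0,4,5] = [4,5] − [0,5] + [0,4],
  ∂[2,3,8] = [3,8] − [2,8] + [2,3].
This gives a 27×18 integer matrix of rank 18; reducing to Smith normal form yields diagonal entries (1,1,1,1,1,1,1,1,1,1,1,1,1,1,1,1,1,2).

Computing H_k = (kernel of ∂_k) / (image of ∂_{k+1}):

  H_1: rank ker ∂_1 − rank ∂_2 = (27 − 8) − 18 = 1, and ∂_2 has invariant factor 2 > 1, so H_1 ≅ Z ⊕ Z_2.

(K is a triangulation of the Klein bottle.)

H_1 ≅ Z ⊕ Z_2.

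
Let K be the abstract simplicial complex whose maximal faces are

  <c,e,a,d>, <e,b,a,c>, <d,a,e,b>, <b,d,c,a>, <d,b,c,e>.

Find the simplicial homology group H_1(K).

Take the total order a < b < c < d < e on the vertex set. Then K (dimension 3) consists of the simplices:

  0-simplices (5): a, b, c, d, e
  1-simplices (10): ab, ac, ad, ae, bc, bd, be, cd, ce, de
  2-simplices (10): abc, abd, abe, acd, ace, ade, bcd, bce, bde, cde
  3-simplices (5): abcd, abce, abde, acde, bcde

so the chain groups are C_0 ≅ Z^5, C_1 ≅ Z^10, C_2 ≅ Z^10, C_3 ≅ Z^5.

The boundary map ∂_1: C_1 → C_0 maps an edge to its endpoints' difference, ∂[p,q] = q − p.
The 5×10 boundary matrix has rank 4 and Smith normal form diag(1,1,1,1).

Boundary ∂_2: C_2 → C_1 sends each 2-simplex [p,q,r] to [q,r] − [p,r] + [p,q]. For instance
  ∂bce = ce − be + bc,
  ∂bde = de − be + bd.
The resulting 10×10 matrix has rank 6, and its Smith normal form has invariant factors (1,1,1,1,1,1).

∂_3: C_3 → C_2 sends each 3-simplex σ to the alternating sum Σ_i (−1)^i (σ with its i-th vertex removed). For instance
  ∂abce = bce − ace + abe − abc,
  ∂acde = cde − ade + ace − acd.
The resulting 10×5 matrix has rank 4, and its Smith normal form has invariant factors (1,1,1,1).

Reading off H_k = ker ∂_k / im ∂_{k+1}:

  H_1: rank ker ∂_1 − rank ∂_2 = (10 − 4) − 6 = 0, and the invariant factors of ∂_2 are all 1, so H_1 ≅ 0.

(K is a triangulation of the 3-sphere S^3.)

H_1 ≅ 0.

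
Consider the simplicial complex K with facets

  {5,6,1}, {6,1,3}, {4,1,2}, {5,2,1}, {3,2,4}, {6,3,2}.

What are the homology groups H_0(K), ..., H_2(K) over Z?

H_0 = Z,  H_1 = Z,  H_2 = 0.

Take the total order 1 < 2 < 3 < 4 < 5 < 6 on the vertex set. Then K (dimension 2) consists of the simplices:

  0-simplices (6): [1], [2], [3], [4], [5], [6]
  1-simplices (12): [1,2], [1,3], [1,4], [1,5], [1,6], [2,3], [2,4], [2,5], [2,6], [3,4], [3,6], [5,6]
  2-simplices (6): [1,2,4], [1,2,5], [1,3,6], [1,5,6], [2,3,4], [2,3,6]

so the chain groups are C_0 ≅ Z^6, C_1 ≅ Z^12, C_2 ≅ Z^6.

Boundary ∂_1: C_1 → C_0 is given by ∂[p,q] = [q] − [p]. For instance
  ∂[3,4] = [4] − [3].
The 6×12 boundary matrix has rank 5 and Smith normal form diag(1,1,1,1,1).

∂_2: C_2 → C_1 acts by ∂[p,q,r] = [q,r] − [p,r] + [p,q]. For instance
  ∂[1,2,5] = [2,5] − [1,5] + [1,2],
  ∂[1,3,6] = [3,6] − [1,6] + [1,3].
As a 12×6 matrix over Z this has rank 6, with invariant factors (1,1,1,1,1,1).

From H_k ≅ ker(∂_k) / im(∂_{k+1}) we obtain:

  H_0: rank C_0 − rank ∂_1 = 6 − 5 = 1, and the invariant factors of ∂_1 are all 1, so H_0 ≅ Z.
  H_1: rank ker ∂_1 − rank ∂_2 = (12 − 5) − 6 = 1, and the invariant factors of ∂_2 are all 1, so H_1 ≅ Z.
  H_2: rank ker ∂_2 − rank ∂_3 = (6 − 6) − 0 = 0, and there is no ∂_3, so H_2 ≅ 0.

As a check, the Euler characteristic is 6 − 12 + 6 = 0, which agrees with 1 − 1 + 0 = 0.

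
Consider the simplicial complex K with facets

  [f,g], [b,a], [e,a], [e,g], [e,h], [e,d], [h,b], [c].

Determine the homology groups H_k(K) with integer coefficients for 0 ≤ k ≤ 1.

Order the vertices as a < b < c < d < e < f < g < h. Listing each simplex with vertices in this order, K has dimension 1 with simplices:

  0-simplices (8): a, b, c, d, e, f, g, h
  1-simplices (7): ab, ae, bh, de, eg, eh, fg

so the chain groups are C_0 ≅ Z^8, C_1 ≅ Z^7.

∂_1: C_1 → C_0 sends each edge [p,q] (with p < q) to q − p. For instance
  ∂eg = g − e.
As a 8×7 matrix over Z this has rank 6, with invariant factors (1,1,1,1,1,1).

From H_k ≅ ker(∂_k) / im(∂_{k+1}) we obtain:

  H_0: rank C_0 − rank ∂_1 = 8 − 6 = 2, and the invariant factors of ∂_1 are all 1, so H_0 ≅ Z^2.
  H_1: rank ker ∂_1 − rank ∂_2 = (7 − 6) − 0 = 1, and there is no ∂_2, so H_1 ≅ Z.

H_0 ≅ Z^2,  H_1 ≅ Z.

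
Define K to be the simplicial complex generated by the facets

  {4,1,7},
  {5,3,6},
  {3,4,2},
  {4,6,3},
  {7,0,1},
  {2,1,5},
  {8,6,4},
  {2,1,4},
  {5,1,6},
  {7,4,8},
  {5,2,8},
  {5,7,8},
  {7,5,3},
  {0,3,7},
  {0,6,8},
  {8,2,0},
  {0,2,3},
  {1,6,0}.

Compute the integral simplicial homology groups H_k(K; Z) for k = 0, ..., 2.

Take the total order 0 < 1 < 2 < 3 < 4 < 5 < 6 < 7 < 8 on the vertex set. Then K (dimension 2) consists of the simplices:

  0-simplices (9): [0], [1], [2], [3], [4], [5], [6], [7], [8]
  1-simplices (27): (27 of them)
  2-simplices (18): [0,1,6], [0,1,7], [0,2,3], [0,2,8], [0,3,7], [0,6,8], [1,2,4], [1,2,5], [1,4,7], [1,5,6], [2,3,4], [2,5,8], [3,4,6], [3,5,6], [3,5,7], [4,6,8], [4,7,8], [5,7,8]

giving chain groups C_0 ≅ Z^9, C_1 ≅ Z^27, C_2 ≅ Z^18.

Boundary ∂_1: C_1 → C_0 sends each edge [p,q] (with p < q) to q − p.
The 9×27 boundary matrix has rank 8 and Smith normal form diag(1,1,1,1,1,1,1,1).

∂_2: C_2 → C_1 acts by ∂[p,q,r] = [q,r] − [p,r] + [p,q]. For instance
  ∂[4,6,8] = [6,8] − [4,8] + [4,6],
  ∂[3,5,6] = [5,6] − [3,6] + [3,5].
The 27×18 boundary matrix has rank 17 and Smith normal form diag(1,1,1,1,1,1,1,1,1,1,1,1,1,1,1,1,1).

Reading off H_k = ker ∂_k / im ∂_{k+1}:

  H_0: rank C_0 − rank ∂_1 = 9 − 8 = 1, and the invariant factors of ∂_1 are all 1, so H_0 ≅ Z.
  H_1: rank ker ∂_1 − rank ∂_2 = (27 − 8) − 17 = 2, and the invariant factors of ∂_2 are all 1, so H_1 ≅ Z^2.
  H_2: rank ker ∂_2 − rank ∂_3 = (18 − 17) − 0 = 1, and there is no ∂_3, so H_2 ≅ Z.

(K is a triangulation of the torus T^2.)

H_0 ≅ Z,  H_1 ≅ Z^2,  H_2 ≅ Z.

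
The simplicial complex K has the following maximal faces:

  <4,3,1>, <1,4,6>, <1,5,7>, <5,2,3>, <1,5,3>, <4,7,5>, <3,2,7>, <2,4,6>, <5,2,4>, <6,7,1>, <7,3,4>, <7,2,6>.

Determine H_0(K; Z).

We work with the vertex ordering 1 < 2 < 3 < 4 < 5 < 6 < 7. The simplices of K, each written with vertices in increasing order, are:

  0-simplices (7): [1], [2], [3], [4], [5], [6], [7]
  1-simplices (18): [1,3], [1,4], [1,5], [1,6], [1,7], [2,3], [2,4], [2,5], [2,6], [2,7], [3,4], [3,5], [3,7], [4,5], [4,6], [4,7], [5,7], [6,7]
  2-simplices (12): [1,3,4], [1,3,5], [1,4,6], [1,5,7], [1,6,7], [2,3,5], [2,3,7], [2,4,5], [2,4,6], [2,6,7], [3,4,7], [4,5,7]

so the chain groups are C_0 ≅ Z^7, C_1 ≅ Z^18, C_2 ≅ Z^12.

The boundary map ∂_1: C_1 → C_0 is given by ∂[p,q] = [q] − [p].
As a 7×18 matrix over Z this has rank 6, with invariant factors (1,1,1,1,1,1).

The boundary map ∂_2: C_2 → C_1 acts by ∂[p,q,r] = [q,r] − [p,r] + [p,q]. For instance
  ∂[2,6,7] = [6,7] − [2,7] + [2,6],
  ∂[1,6,7] = [6,7] − [1,7] + [1,6].
As a 18×12 matrix over Z this has rank 12, with invariant factors (1,1,1,1,1,1,1,1,1,1,1,2).

Reading off H_k = ker ∂_k / im ∂_{k+1}:

  H_0: rank C_0 − rank ∂_1 = 7 − 6 = 1, and the invariant factors of ∂_1 are all 1, so H_0 ≅ Z.

(K is a triangulation of the real projective plane RP^2.)

H_0 = Z.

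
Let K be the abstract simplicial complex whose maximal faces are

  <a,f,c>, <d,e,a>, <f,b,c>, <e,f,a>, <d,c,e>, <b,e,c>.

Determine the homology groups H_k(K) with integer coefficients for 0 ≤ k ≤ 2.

Take the total order a < b < c < d < e < f on the vertex set. Then K (dimension 2) consists of the simplices:

  0-simplices (6): a, b, c, d, e, f
  1-simplices (12): ac, ad, ae, af, bc, be, bf, cd, ce, cf, de, ef
  2-simplices (6): acf, ade, aef, bce, bcf, cde

so the chain groups are C_0 ≅ Z^6, C_1 ≅ Z^12, C_2 ≅ Z^6.

The boundary map ∂_1: C_1 → C_0 maps an edge to its endpoints' difference, ∂[p,q] = q − p.
As a 6×12 matrix over Z this has rank 5, with invariant factors (1,1,1,1,1).

Boundary ∂_2: C_2 → C_1 sends each 2-simplex [p,q,r] to [q,r] − [p,r] + [p,q]. For instance
  ∂acf = cf − af + ac,
  ∂bcf = cf − bf + bc.
This gives a 12×6 integer matrix of rank 6; reducing to Smith normal form yields diagonal entries (1,1,1,1,1,1).

Now H_k = ker ∂_k / im ∂_{k+1}, so:

  H_0: rank C_0 − rank ∂_1 = 6 − 5 = 1, and the invariant factors of ∂_1 are all 1, so H_0 = Z.
  H_1: rank ker ∂_1 − rank ∂_2 = (12 − 5) − 6 = 1, and the invariant factors of ∂_2 are all 1, so H_1 = Z.
  H_2: rank ker ∂_2 − rank ∂_3 = (6 − 6) − 0 = 0, and there is no ∂_3, so H_2 = 0.

(K is a triangulation of the cylinder S^1 x I.)

H_0 ≅ Z,  H_1 ≅ Z,  H_2 = 0.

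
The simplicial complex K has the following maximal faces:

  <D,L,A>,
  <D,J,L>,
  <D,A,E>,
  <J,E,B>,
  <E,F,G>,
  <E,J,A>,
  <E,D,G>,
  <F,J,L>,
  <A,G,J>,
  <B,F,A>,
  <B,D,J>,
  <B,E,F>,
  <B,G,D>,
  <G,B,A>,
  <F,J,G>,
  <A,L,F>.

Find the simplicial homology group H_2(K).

Order the vertices as A < B < D < E < F < G < J < L. Listing each simplex with vertices in this order, K has dimension 2 with simplices:

  0-simplices (8): A, B, D, E, F, G, J, L
  1-simplices (24): AB, AD, AE, AF, AG, AJ, AL, BD, BE, BF, BG, BJ, DE, DG, DJ, DL, EF, EG, EJ, FG, FJ, FL, GJ, JL
  2-simplices (16): ABF, ABG, ADE, ADL, AEJ, AFL, AGJ, BDG, BDJ, BEF, BEJ, DEG, DJL, EFG, FGJ, FJL

so the chain groups are C_0 ≅ Z^8, C_1 ≅ Z^24, C_2 ≅ Z^16.

Boundary ∂_1: C_1 → C_0 maps an edge to its endpoints' difference, ∂[p,q] = q − p. For instance
  ∂BE = E − B.
The 8×24 boundary matrix has rank 7 and Smith normal form diag(1,1,1,1,1,1,1).

The boundary map ∂_2: C_2 → C_1 sends each 2-simplex [p,q,r] to [q,r] − [p,r] + [p,q]. For instance
  ∂ABF = BF − AF + AB,
  ∂BDJ = DJ − BJ + BD.
As a 24×16 matrix over Z this has rank 15, with invariant factors (1,1,1,1,1,1,1,1,1,1,1,1,1,1,1).

Reading off H_k = ker ∂_k / im ∂_{k+1}:

  H_2: rank ker ∂_2 − rank ∂_3 = (16 − 15) − 0 = 1, and there is no ∂_3, so H_2 = Z.

(K is a triangulation of the torus T^2.)

H_2 = Z.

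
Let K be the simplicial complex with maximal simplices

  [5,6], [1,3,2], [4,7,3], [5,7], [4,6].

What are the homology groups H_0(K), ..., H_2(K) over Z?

Fix the vertex order 1 < 2 < 3 < 4 < 5 < 6 < 7 and write every simplex with vertices in increasing order. Then dim K = 2 and the simplices of K are:

  0-simplices (7): [1], [2], [3], [4], [5], [6], [7]
  1-simplices (9): [1,2], [1,3], [2,3], [3,4], [3,7], [4,6], [4,7], [5,6], [5,7]
  2-simplices (2): [1,2,3], [3,4,7]

giving chain groups C_0 ≅ Z^7, C_1 ≅ Z^9, C_2 ≅ Z^2.

Boundary ∂_1: C_1 → C_0 sends each edge [p,q] (with p < q) to q − p.
The 7×9 boundary matrix has rank 6 and Smith normal form diag(1,1,1,1,1,1).

∂_2: C_2 → C_1 maps a triangle to the signed sum of its edges. For instance
  ∂[1,2,3] = [2,3] − [1,3] + [1,2],
  ∂[3,4,7] = [4,7] − [3,7] + [3,4].
The 9×2 boundary matrix has rank 2 and Smith normal form diag(1,1).

Reading off H_k = ker ∂_k / im ∂_{k+1}:

  H_0: rank C_0 − rank ∂_1 = 7 − 6 = 1, and the invariant factors of ∂_1 are all 1, so H_0 = Z.
  H_1: rank ker ∂_1 − rank ∂_2 = (9 − 6) − 2 = 1, and the invariant factors of ∂_2 are all 1, so H_1 = Z.
  H_2: rank ker ∂_2 − rank ∂_3 = (2 − 2) − 0 = 0, and there is no ∂_3, so H_2 = 0.

H_0 = Z,  H_1 = Z,  H_2 = 0.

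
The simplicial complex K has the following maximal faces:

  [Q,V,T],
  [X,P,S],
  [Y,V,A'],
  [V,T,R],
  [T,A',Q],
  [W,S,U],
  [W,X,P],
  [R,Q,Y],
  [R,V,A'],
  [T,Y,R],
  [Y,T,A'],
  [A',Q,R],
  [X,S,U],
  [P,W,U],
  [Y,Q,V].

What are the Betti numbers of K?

Take the total order P < Q < R < S < T < U < V < W < X < Y < A' on the vertex set. Then K (dimension 2) consists of the simplices:

  0-simplices (11): [P], [Q], [R], [S], [T], [U], [V], [W], [X], [Y], [A']
  1-simplices (25): (25 of them)
  2-simplices (15): [P,S,X], [P,U,W], [P,W,X], [Q,R,Y], [Q,R,A'], [Q,T,V], [Q,T,A'], [Q,V,Y], [R,T,V], [R,T,Y], [R,V,A'], [S,U,W], [S,U,X], [T,Y,A'], [V,Y,A']

so the chain groups are C_0 ≅ Z^11, C_1 ≅ Z^25, C_2 ≅ Z^15.

∂_1: C_1 → C_0 is given by ∂[p,q] = [q] − [p].
This gives a 11×25 integer matrix of rank 9; reducing to Smith normal form yields diagonal entries (1,1,1,1,1,1,1,1,1).

The boundary map ∂_2: C_2 → C_1 acts by ∂[p,q,r] = [q,r] − [p,r] + [p,q]. For instance
  ∂[P,S,X] = [S,X] − [P,X] + [P,S],
  ∂[R,T,Y] = [T,Y] − [R,Y] + [R,T].
As a 25×15 matrix over Z this has rank 15, with invariant factors (1,1,1,1,1,1,1,1,1,1,1,1,1,1,2).

From H_k ≅ ker(∂_k) / im(∂_{k+1}) we obtain:

  H_0: rank C_0 − rank ∂_1 = 11 − 9 = 2, and the invariant factors of ∂_1 are all 1, so H_0 ≅ Z^2.
  H_1: rank ker ∂_1 − rank ∂_2 = (25 − 9) − 15 = 1, and ∂_2 has invariant factor 2 > 1, so H_1 ≅ Z ⊕ Z_2.
  H_2: rank ker ∂_2 − rank ∂_3 = (15 − 15) − 0 = 0, and there is no ∂_3, so H_2 ≅ 0.

As a check, the Euler characteristic is 11 − 25 + 15 = 1, which agrees with 2 − 1 + 0 = 1.
(K is a triangulation of the disjoint union of the Möbius band and the real projective plane RP^2.)

Hence the Betti numbers are b_0 = 2, b_1 = 1, b_2 = 0.

b_0 = 2, b_1 = 1, b_2 = 0.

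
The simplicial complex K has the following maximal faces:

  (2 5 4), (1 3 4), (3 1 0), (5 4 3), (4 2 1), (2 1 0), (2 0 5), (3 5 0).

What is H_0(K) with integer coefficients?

H_0 = Z.

Order the vertices as 0 < 1 < 2 < 3 < 4 < 5. Listing each simplex with vertices in this order, K has dimension 2 with simplices:

  0-simplices (6): [0], [1], [2], [3], [4], [5]
  1-simplices (12): [0,1], [0,2], [0,3], [0,5], [1,2], [1,3], [1,4], [2,4], [2,5], [3,4], [3,5], [4,5]
  2-simplices (8): [0,1,2], [0,1,3], [0,2,5], [0,3,5], [1,2,4], [1,3,4], [2,4,5], [3,4,5]

Hence C_0 ≅ Z^6, C_1 ≅ Z^12, C_2 ≅ Z^8.

Boundary ∂_1: C_1 → C_0 is given by ∂[p,q] = [q] − [p].
The 6×12 boundary matrix has rank 5 and Smith normal form diag(1,1,1,1,1).

The boundary map ∂_2: C_2 → C_1 sends each 2-simplex [p,q,r] to [q,r] − [p,r] + [p,q]. For instance
  ∂[2,4,5] = [4,5] − [2,5] + [2,4],
  ∂[0,1,2] = [1,2] − [0,2] + [0,1].
This gives a 12×8 integer matrix of rank 7; reducing to Smith normal form yields diagonal entries (1,1,1,1,1,1,1).

Computing H_k = (kernel of ∂_k) / (image of ∂_{k+1}):

  H_0: rank C_0 − rank ∂_1 = 6 − 5 = 1, and the invariant factors of ∂_1 are all 1, so H_0 = Z.

(K is a triangulation of the 2-sphere S^2.)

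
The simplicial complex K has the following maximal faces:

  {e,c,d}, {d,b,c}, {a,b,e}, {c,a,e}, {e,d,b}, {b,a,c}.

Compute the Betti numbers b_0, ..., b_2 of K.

K has 5 vertices, 9 edges, 6 triangles.
rank ∂_0 = 0, rank ∂_1 = 4 ⇒ b_0 = 5 − 0 − 4 = 1; all invariant factors of ∂_1 are 1 so no torsion. So H_0 ≅ Z.
rank ∂_1 = 4, rank ∂_2 = 5 ⇒ b_1 = 9 − 4 − 5 = 0; all invariant factors of ∂_2 are 1 so no torsion. So H_1 ≅ 0.
rank ∂_2 = 5, rank ∂_3 = 0 ⇒ b_2 = 6 − 5 − 0 = 1. So H_2 ≅ Z.

b_0 = 1, b_1 = 0, b_2 = 1.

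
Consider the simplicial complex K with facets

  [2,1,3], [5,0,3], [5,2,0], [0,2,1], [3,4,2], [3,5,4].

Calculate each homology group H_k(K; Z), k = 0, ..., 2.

We work with the vertex ordering 0 < 1 < 2 < 3 < 4 < 5. The simplices of K, each written with vertices in increasing order, are:

  0-simplices (6): [0], [1], [2], [3], [4], [5]
  1-simplices (12): [0,1], [0,2], [0,3], [0,5], [1,2], [1,3], [2,3], [2,4], [2,5], [3,4], [3,5], [4,5]
  2-simplices (6): [0,1,2], [0,2,5], [0,3,5], [1,2,3], [2,3,4], [3,4,5]

Hence C_0 ≅ Z^6, C_1 ≅ Z^12, C_2 ≅ Z^6.

Boundary ∂_1: C_1 → C_0 sends each edge [p,q] (with p < q) to q − p. For instance
  ∂[3,4] = [4] − [3].
The resulting 6×12 matrix has rank 5, and its Smith normal form has invariant factors (1,1,1,1,1).

Boundary ∂_2: C_2 → C_1 acts by ∂[p,q,r] = [q,r] − [p,r] + [p,q]. For instance
  ∂[1,2,3] = [2,3] − [1,3] + [1,2],
  ∂[0,1,2] = [1,2] − [0,2] + [0,1].
The 12×6 boundary matrix has rank 6 and Smith normal form diag(1,1,1,1,1,1).

Reading off H_k = ker ∂_k / im ∂_{k+1}:

  H_0: rank C_0 − rank ∂_1 = 6 − 5 = 1, and the invariant factors of ∂_1 are all 1, so H_0 ≅ Z.
  H_1: rank ker ∂_1 − rank ∂_2 = (12 − 5) − 6 = 1, and the invariant factors of ∂_2 are all 1, so H_1 ≅ Z.
  H_2: rank ker ∂_2 − rank ∂_3 = (6 − 6) − 0 = 0, and there is no ∂_3, so H_2 ≅ 0.

As a check, the Euler characteristic is 6 − 12 + 6 = 0, which agrees with 1 − 1 + 0 = 0.
(K is a triangulation of the cylinder S^1 x I.)

H_0 ≅ Z,  H_1 ≅ Z,  H_2 = 0.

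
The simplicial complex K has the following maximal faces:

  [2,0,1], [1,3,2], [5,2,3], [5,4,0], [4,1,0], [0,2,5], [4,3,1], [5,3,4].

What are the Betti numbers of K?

b_0 = 1, b_1 = 0, b_2 = 1.

We work with the vertex ordering 0 < 1 < 2 < 3 < 4 < 5. The simplices of K, each written with vertices in increasing order, are:

  0-simplices (6): [0], [1], [2], [3], [4], [5]
  1-simplices (12): [0,1], [0,2], [0,4], [0,5], [1,2], [1,3], [1,4], [2,3], [2,5], [3,4], [3,5], [4,5]
  2-simplices (8): [0,1,2], [0,1,4], [0,2,5], [0,4,5], [1,2,3], [1,3,4], [2,3,5], [3,4,5]

giving chain groups C_0 ≅ Z^6, C_1 ≅ Z^12, C_2 ≅ Z^8.

Boundary ∂_1: C_1 → C_0 maps an edge to its endpoints' difference, ∂[p,q] = q − p. For instance
  ∂[1,3] = [3] − [1].
The resulting 6×12 matrix has rank 5, and its Smith normal form has invariant factors (1,1,1,1,1).

Boundary ∂_2: C_2 → C_1 maps a triangle to the signed sum of its edges. For instance
  ∂[2,3,5] = [3,5] − [2,5] + [2,3],
  ∂[3,4,5] = [4,5] − [3,5] + [3,4].
This gives a 12×8 integer matrix of rank 7; reducing to Smith normal form yields diagonal entries (1,1,1,1,1,1,1).

Computing H_k = (kernel of ∂_k) / (image of ∂_{k+1}):

  H_0: rank C_0 − rank ∂_1 = 6 − 5 = 1, and the invariant factors of ∂_1 are all 1, so H_0 = Z.
  H_1: rank ker ∂_1 − rank ∂_2 = (12 − 5) − 7 = 0, and the invariant factors of ∂_2 are all 1, so H_1 = 0.
  H_2: rank ker ∂_2 − rank ∂_3 = (8 − 7) − 0 = 1, and there is no ∂_3, so H_2 = Z.

Hence the Betti numbers are b_0 = 1, b_1 = 0, b_2 = 1.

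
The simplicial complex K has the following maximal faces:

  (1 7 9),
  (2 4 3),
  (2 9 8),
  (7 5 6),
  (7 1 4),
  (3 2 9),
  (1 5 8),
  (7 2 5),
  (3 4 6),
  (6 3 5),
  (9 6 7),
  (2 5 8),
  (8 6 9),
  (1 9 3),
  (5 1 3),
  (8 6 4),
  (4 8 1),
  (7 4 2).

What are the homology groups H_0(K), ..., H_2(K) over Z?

H_0 ≅ Z,  H_1 ≅ Z^2,  H_2 ≅ Z.

Order the vertices as 1 < 2 < 3 < 4 < 5 < 6 < 7 < 8 < 9. Listing each simplex with vertices in this order, K has dimension 2 with simplices:

  0-simplices (9): [1], [2], [3], [4], [5], [6], [7], [8], [9]
  1-simplices (27): (27 of them)
  2-simplices (18): [1,3,5], [1,3,9], [1,4,7], [1,4,8], [1,5,8], [1,7,9], [2,3,4], [2,3,9], [2,4,7], [2,5,7], [2,5,8], [2,8,9], [3,4,6], [3,5,6], [4,6,8], [5,6,7], [6,7,9], [6,8,9]

Hence C_0 ≅ Z^9, C_1 ≅ Z^27, C_2 ≅ Z^18.

Boundary ∂_1: C_1 → C_0 sends each edge [p,q] (with p < q) to q − p. For instance
  ∂[6,8] = [8] − [6].
This gives a 9×27 integer matrix of rank 8; reducing to Smith normal form yields diagonal entries (1,1,1,1,1,1,1,1).

Boundary ∂_2: C_2 → C_1 acts by ∂[p,q,r] = [q,r] − [p,r] + [p,q]. For instance
  ∂[3,5,6] = [5,6] − [3,6] + [3,5],
  ∂[2,8,9] = [8,9] − [2,9] + [2,8].
The resulting 27×18 matrix has rank 17, and its Smith normal form has invariant factors (1,1,1,1,1,1,1,1,1,1,1,1,1,1,1,1,1).

From H_k ≅ ker(∂_k) / im(∂_{k+1}) we obtain:

  H_0: rank C_0 − rank ∂_1 = 9 − 8 = 1, and the invariant factors of ∂_1 are all 1, so H_0 ≅ Z.
  H_1: rank ker ∂_1 − rank ∂_2 = (27 − 8) − 17 = 2, and the invariant factors of ∂_2 are all 1, so H_1 ≅ Z^2.
  H_2: rank ker ∂_2 − rank ∂_3 = (18 − 17) − 0 = 1, and there is no ∂_3, so H_2 ≅ Z.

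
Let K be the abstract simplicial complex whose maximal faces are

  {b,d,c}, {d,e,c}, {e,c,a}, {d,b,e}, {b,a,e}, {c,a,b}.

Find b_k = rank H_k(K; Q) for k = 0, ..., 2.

Take the total order a < b < c < d < e on the vertex set. Then K (dimension 2) consists of the simplices:

  0-simplices (5): a, b, c, d, e
  1-simplices (9): ab, ac, ae, bc, bd, be, cd, ce, de
  2-simplices (6): abc, abe, ace, bcd, bde, cde

Hence C_0 ≅ Z^5, C_1 ≅ Z^9, C_2 ≅ Z^6.

Boundary ∂_1: C_1 → C_0 is given by ∂[p,q] = [q] − [p].
This gives a 5×9 integer matrix of rank 4; reducing to Smith normal form yields diagonal entries (1,1,1,1).

The boundary map ∂_2: C_2 → C_1 acts by ∂[p,q,r] = [q,r] − [p,r] + [p,q]. For instance
  ∂abc = bc − ac + ab,
  ∂cde = de − ce + cd.
The 9×6 boundary matrix has rank 5 and Smith normal form diag(1,1,1,1,1).

Computing H_k = (kernel of ∂_k) / (image of ∂_{k+1}):

  H_0: rank C_0 − rank ∂_1 = 5 − 4 = 1, and the invariant factors of ∂_1 are all 1, so H_0 = Z.
  H_1: rank ker ∂_1 − rank ∂_2 = (9 − 4) − 5 = 0, and the invariant factors of ∂_2 are all 1, so H_1 = 0.
  H_2: rank ker ∂_2 − rank ∂_3 = (6 − 5) − 0 = 1, and there is no ∂_3, so H_2 = Z.

(K is a triangulation of the 2-sphere S^2.)

Hence the Betti numbers are b_0 = 1, b_1 = 0, b_2 = 1.

b_0 = 1, b_1 = 0, b_2 = 1.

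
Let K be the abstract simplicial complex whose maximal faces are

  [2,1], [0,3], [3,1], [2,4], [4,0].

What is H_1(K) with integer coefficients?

H_1 = Z.

Fix the vertex order 0 < 1 < 2 < 3 < 4 and write every simplex with vertices in increasing order. Then dim K = 1 and the simplices of K are:

  0-simplices (5): [0], [1], [2], [3], [4]
  1-simplices (5): [0,3], [0,4], [1,2], [1,3], [2,4]

so the chain groups are C_0 ≅ Z^5, C_1 ≅ Z^5.

∂_1: C_1 → C_0 is given by ∂[p,q] = [q] − [p].
This gives a 5×5 integer matrix of rank 4; reducing to Smith normal form yields diagonal entries (1,1,1,1).

Now H_k = ker ∂_k / im ∂_{k+1}, so:

  H_1: rank ker ∂_1 − rank ∂_2 = (5 − 4) − 0 = 1, and there is no ∂_2, so H_1 = Z.

(K is a triangulation of the circle S^1.)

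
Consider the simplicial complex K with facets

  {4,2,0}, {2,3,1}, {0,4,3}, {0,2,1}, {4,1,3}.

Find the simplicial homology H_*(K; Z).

We work with the vertex ordering 0 < 1 < 2 < 3 < 4. The simplices of K, each written with vertices in increasing order, are:

  0-simplices (5): [0], [1], [2], [3], [4]
  1-simplices (10): [0,1], [0,2], [0,3], [0,4], [1,2], [1,3], [1,4], [2,3], [2,4], [3,4]
  2-simplices (5): [0,1,2], [0,2,4], [0,3,4], [1,2,3], [1,3,4]

giving chain groups C_0 ≅ Z^5, C_1 ≅ Z^10, C_2 ≅ Z^5.

∂_1: C_1 → C_0 sends each edge [p,q] (with p < q) to q − p.
The resulting 5×10 matrix has rank 4, and its Smith normal form has invariant factors (1,1,1,1).

∂_2: C_2 → C_1 acts by ∂[p,q,r] = [q,r] − [p,r] + [p,q]. For instance
  ∂[0,3,4] = [3,4] − [0,4] + [0,3],
  ∂[0,2,4] = [2,4] − [0,4] + [0,2].
The 10×5 boundary matrix has rank 5 and Smith normal form diag(1,1,1,1,1).

From H_k ≅ ker(∂_k) / im(∂_{k+1}) we obtain:

  H_0: rank C_0 − rank ∂_1 = 5 − 4 = 1, and the invariant factors of ∂_1 are all 1, so H_0 = Z.
  H_1: rank ker ∂_1 − rank ∂_2 = (10 − 4) − 5 = 1, and the invariant factors of ∂_2 are all 1, so H_1 = Z.
  H_2: rank ker ∂_2 − rank ∂_3 = (5 − 5) − 0 = 0, and there is no ∂_3, so H_2 = 0.

H_0 = Z,  H_1 = Z,  H_2 = 0.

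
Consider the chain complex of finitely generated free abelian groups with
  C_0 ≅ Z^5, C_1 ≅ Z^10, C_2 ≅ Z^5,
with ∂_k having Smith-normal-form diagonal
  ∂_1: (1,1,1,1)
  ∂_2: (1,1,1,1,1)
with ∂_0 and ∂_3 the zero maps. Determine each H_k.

H_0: b_0 = 5 − 0 − 4 = 1; torsion from ∂_1 factors > 1: none. So H_0 ≅ Z.
H_1: b_1 = 10 − 4 − 5 = 1; torsion from ∂_2 factors > 1: none. So H_1 ≅ Z.
H_2: b_2 = 5 − 5 − 0 = 0; torsion from ∂_3 factors > 1: none. So H_2 ≅ 0.

H_0 ≅ Z,  H_1 ≅ Z,  H_2 = 0.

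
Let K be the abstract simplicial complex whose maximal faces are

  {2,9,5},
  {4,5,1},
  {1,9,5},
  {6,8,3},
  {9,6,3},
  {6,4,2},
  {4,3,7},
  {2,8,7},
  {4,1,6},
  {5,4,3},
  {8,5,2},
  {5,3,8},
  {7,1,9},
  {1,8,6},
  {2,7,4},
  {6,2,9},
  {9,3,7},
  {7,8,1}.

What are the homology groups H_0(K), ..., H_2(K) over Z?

H_0 ≅ Z,  H_1 ≅ Z^2,  H_2 ≅ Z.

Order the vertices as 1 < 2 < 3 < 4 < 5 < 6 < 7 < 8 < 9. Listing each simplex with vertices in this order, K has dimension 2 with simplices:

  0-simplices (9): [1], [2], [3], [4], [5], [6], [7], [8], [9]
  1-simplices (27): (27 of them)
  2-simplices (18): [1,4,5], [1,4,6], [1,5,9], [1,6,8], [1,7,8], [1,7,9], [2,4,6], [2,4,7], [2,5,8], [2,5,9], [2,6,9], [2,7,8], [3,4,5], [3,4,7], [3,5,8], [3,6,8], [3,6,9], [3,7,9]

giving chain groups C_0 ≅ Z^9, C_1 ≅ Z^27, C_2 ≅ Z^18.

The boundary map ∂_1: C_1 → C_0 maps an edge to its endpoints' difference, ∂[p,q] = q − p. For instance
  ∂[7,9] = [9] − [7].
The resulting 9×27 matrix has rank 8, and its Smith normal form has invariant factors (1,1,1,1,1,1,1,1).

The boundary map ∂_2: C_2 → C_1 sends each 2-simplex [p,q,r] to [q,r] − [p,r] + [p,q]. For instance
  ∂[1,4,5] = [4,5] − [1,5] + [1,4],
  ∂[3,5,8] = [5,8] − [3,8] + [3,5].
As a 27×18 matrix over Z this has rank 17, with invariant factors (1,1,1,1,1,1,1,1,1,1,1,1,1,1,1,1,1).

From H_k ≅ ker(∂_k) / im(∂_{k+1}) we obtain:

  H_0: rank C_0 − rank ∂_1 = 9 − 8 = 1, and the invariant factors of ∂_1 are all 1, so H_0 ≅ Z.
  H_1: rank ker ∂_1 − rank ∂_2 = (27 − 8) − 17 = 2, and the invariant factors of ∂_2 are all 1, so H_1 ≅ Z^2.
  H_2: rank ker ∂_2 − rank ∂_3 = (18 − 17) − 0 = 1, and there is no ∂_3, so H_2 ≅ Z.

As a check, the Euler characteristic is 9 − 27 + 18 = 0, which agrees with 1 − 2 + 1 = 0.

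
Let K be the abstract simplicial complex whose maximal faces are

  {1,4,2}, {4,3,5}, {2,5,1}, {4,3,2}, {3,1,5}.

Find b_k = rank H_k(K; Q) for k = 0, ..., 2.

Order the vertices as 1 < 2 < 3 < 4 < 5. Listing each simplex with vertices in this order, K has dimension 2 with simplices:

  0-simplices (5): [1], [2], [3], [4], [5]
  1-simplices (10): [1,2], [1,3], [1,4], [1,5], [2,3], [2,4], [2,5], [3,4], [3,5], [4,5]
  2-simplices (5): [1,2,4], [1,2,5], [1,3,5], [2,3,4], [3,4,5]

Hence C_0 ≅ Z^5, C_1 ≅ Z^10, C_2 ≅ Z^5.

∂_1: C_1 → C_0 sends each edge [p,q] (with p < q) to q − p.
The 5×10 boundary matrix has rank 4 and Smith normal form diag(1,1,1,1).

∂_2: C_2 → C_1 acts by ∂[p,q,r] = [q,r] − [p,r] + [p,q]. For instance
  ∂[1,2,5] = [2,5] − [1,5] + [1,2],
  ∂[1,2,4] = [2,4] − [1,4] + [1,2].
The 10×5 boundary matrix has rank 5 and Smith normal form diag(1,1,1,1,1).

Reading off H_k = ker ∂_k / im ∂_{k+1}:

  H_0: rank C_0 − rank ∂_1 = 5 − 4 = 1, and the invariant factors of ∂_1 are all 1, so H_0 = Z.
  H_1: rank ker ∂_1 − rank ∂_2 = (10 − 4) − 5 = 1, and the invariant factors of ∂_2 are all 1, so H_1 = Z.
  H_2: rank ker ∂_2 − rank ∂_3 = (5 − 5) − 0 = 0, and there is no ∂_3, so H_2 = 0.

As a check, the Euler characteristic is 5 − 10 + 5 = 0, which agrees with 1 − 1 + 0 = 0.

Hence the Betti numbers are b_0 = 1, b_1 = 1, b_2 = 0.

b_0 = 1, b_1 = 1, b_2 = 0.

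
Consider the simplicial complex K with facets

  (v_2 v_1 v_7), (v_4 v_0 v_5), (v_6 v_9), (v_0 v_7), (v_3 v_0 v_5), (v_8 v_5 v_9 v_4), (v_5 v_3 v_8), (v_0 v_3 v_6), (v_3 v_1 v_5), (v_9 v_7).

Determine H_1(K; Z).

H_1 ≅ Z^3.

Fix the vertex order v_0 < v_1 < v_2 < v_3 < v_4 < v_5 < v_6 < v_7 < v_8 < v_9 and write every simplex with vertices in increasing order. Then dim K = 3 and the simplices of K are:

  0-simplices (10): [v_0], [v_1], [v_2], [v_3], [v_4], [v_5], [v_6], [v_7], [v_8], [v_9]
  1-simplices (21): (21 of them)
  2-simplices (10): [v_0,v_3,v_5], [v_0,v_3,v_6], [v_0,v_4,v_5], [v_1,v_2,v_7], [v_1,v_3,v_5], [v_3,v_5,v_8], [v_4,v_5,v_8], [v_4,v_5,v_9], [v_4,v_8,v_9], [v_5,v_8,v_9]
  3-simplices (1): [v_4,v_5,v_8,v_9]

so the chain groups are C_0 ≅ Z^10, C_1 ≅ Z^21, C_2 ≅ Z^10, C_3 ≅ Z^1.

∂_1: C_1 → C_0 is given by ∂[p,q] = [q] − [p].
As a 10×21 matrix over Z this has rank 9, with invariant factors (1,1,1,1,1,1,1,1,1).

The boundary map ∂_2: C_2 → C_1 maps a triangle to the signed sum of its edges. For instance
  ∂[v_0,v_4,v_5] = [v_4,v_5] − [v_0,v_5] + [v_0,v_4],
  ∂[v_1,v_3,v_5] = [v_3,v_5] − [v_1,v_5] + [v_1,v_3].
This gives a 21×10 integer matrix of rank 9; reducing to Smith normal form yields diagonal entries (1,1,1,1,1,1,1,1,1).

Boundary ∂_3: C_3 → C_2 sends each 3-simplex σ to the alternating sum Σ_i (−1)^i (σ with its i-th vertex removed). For instance
  ∂[v_4,v_5,v_8,v_9] = [v_5,v_8,v_9] − [v_4,v_8,v_9] + [v_4,v_5,v_9] − [v_4,v_5,v_8].
This gives a 10×1 integer matrix of rank 1; reducing to Smith normal form yields diagonal entries (1).

Reading off H_k = ker ∂_k / im ∂_{k+1}:

  H_1: rank ker ∂_1 − rank ∂_2 = (21 − 9) − 9 = 3, and the invariant factors of ∂_2 are all 1, so H_1 = Z^3.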